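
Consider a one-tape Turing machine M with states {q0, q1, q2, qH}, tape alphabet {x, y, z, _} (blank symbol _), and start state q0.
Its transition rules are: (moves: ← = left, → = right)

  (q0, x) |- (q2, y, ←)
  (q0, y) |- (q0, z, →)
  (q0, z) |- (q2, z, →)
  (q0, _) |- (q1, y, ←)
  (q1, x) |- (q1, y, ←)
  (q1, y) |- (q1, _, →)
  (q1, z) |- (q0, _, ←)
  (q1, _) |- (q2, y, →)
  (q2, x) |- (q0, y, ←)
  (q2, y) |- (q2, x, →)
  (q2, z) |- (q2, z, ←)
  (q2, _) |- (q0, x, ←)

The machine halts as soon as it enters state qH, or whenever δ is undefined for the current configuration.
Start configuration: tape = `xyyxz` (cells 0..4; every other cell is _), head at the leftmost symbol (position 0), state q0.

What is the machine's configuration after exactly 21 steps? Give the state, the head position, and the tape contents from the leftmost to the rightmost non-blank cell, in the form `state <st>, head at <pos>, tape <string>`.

q0 | _____[x]yyxz   read x → write y, move ←, go to q2
q2 | ____[_]yyyxz   read _ → write x, move ←, go to q0
q0 | ___[_]xyyyxz   read _ → write y, move ←, go to q1
q1 | __[_]yxyyyxz   read _ → write y, move →, go to q2
q2 | __y[y]xyyyxz   read y → write x, move →, go to q2
q2 | __yx[x]yyyxz   read x → write y, move ←, go to q0
q0 | __y[x]yyyyxz   read x → write y, move ←, go to q2
q2 | __[y]yyyyyxz   read y → write x, move →, go to q2
q2 | __x[y]yyyyxz   read y → write x, move →, go to q2
q2 | __xx[y]yyyxz   read y → write x, move →, go to q2
q2 | __xxx[y]yyxz   read y → write x, move →, go to q2
q2 | __xxxx[y]yxz   read y → write x, move →, go to q2
q2 | __xxxxx[y]xz   read y → write x, move →, go to q2
q2 | __xxxxxx[x]z   read x → write y, move ←, go to q0
q0 | __xxxxx[x]yz   read x → write y, move ←, go to q2
q2 | __xxxx[x]yyz   read x → write y, move ←, go to q0
q0 | __xxx[x]yyyz   read x → write y, move ←, go to q2
q2 | __xx[x]yyyyz   read x → write y, move ←, go to q0
q0 | __x[x]yyyyyz   read x → write y, move ←, go to q2
q2 | __[x]yyyyyyz   read x → write y, move ←, go to q0
q0 | _[_]yyyyyyyz   read _ → write y, move ←, go to q1
q1 | [_]yyyyyyyyz
After 21 steps: state q1, head at -5, tape yyyyyyyyz.

state q1, head at -5, tape yyyyyyyyz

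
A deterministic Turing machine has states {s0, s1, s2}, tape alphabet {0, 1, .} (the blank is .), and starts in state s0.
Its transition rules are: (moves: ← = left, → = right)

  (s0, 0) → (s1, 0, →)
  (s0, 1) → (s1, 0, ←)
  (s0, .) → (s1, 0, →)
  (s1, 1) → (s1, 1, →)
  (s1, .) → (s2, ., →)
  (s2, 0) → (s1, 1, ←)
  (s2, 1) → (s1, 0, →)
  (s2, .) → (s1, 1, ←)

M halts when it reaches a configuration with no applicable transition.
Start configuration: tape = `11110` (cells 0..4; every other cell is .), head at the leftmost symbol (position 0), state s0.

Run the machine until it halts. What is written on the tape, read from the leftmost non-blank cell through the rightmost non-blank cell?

s0 | .[1]1110   read 1 → write 0, move ←, go to s1
s1 | [.]01110   read . → write ., move →, go to s2
s2 | .[0]1110   read 0 → write 1, move ←, go to s1
s1 | [.]11110   read . → write ., move →, go to s2
s2 | .[1]1110   read 1 → write 0, move →, go to s1
s1 | .0[1]110   read 1 → write 1, move →, go to s1
s1 | .01[1]10   read 1 → write 1, move →, go to s1
s1 | .011[1]0   read 1 → write 1, move →, go to s1
s1 | .0111[0]
The non-blank tape span at halt is 01110.

01110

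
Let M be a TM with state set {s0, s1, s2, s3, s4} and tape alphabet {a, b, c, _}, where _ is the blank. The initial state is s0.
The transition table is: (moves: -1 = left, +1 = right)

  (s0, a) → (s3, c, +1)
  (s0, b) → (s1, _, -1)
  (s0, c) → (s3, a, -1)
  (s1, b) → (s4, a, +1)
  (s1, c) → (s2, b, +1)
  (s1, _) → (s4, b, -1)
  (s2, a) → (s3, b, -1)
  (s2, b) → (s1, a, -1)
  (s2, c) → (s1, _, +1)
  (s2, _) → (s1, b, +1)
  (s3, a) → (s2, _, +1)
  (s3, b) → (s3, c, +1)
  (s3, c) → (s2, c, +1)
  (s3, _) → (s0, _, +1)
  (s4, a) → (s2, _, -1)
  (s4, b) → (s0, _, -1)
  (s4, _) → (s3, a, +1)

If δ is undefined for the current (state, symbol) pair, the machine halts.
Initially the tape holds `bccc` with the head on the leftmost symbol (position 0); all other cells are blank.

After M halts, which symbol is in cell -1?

c

state=s0 head=0 tape=__[b]ccc___   (s0,b)→(s1,_,-1)
state=s1 head=-1 tape=_[_]_ccc___   (s1,_)→(s4,b,-1)
state=s4 head=-2 tape=[_]b_ccc___   (s4,_)→(s3,a,+1)
state=s3 head=-1 tape=a[b]_ccc___   (s3,b)→(s3,c,+1)
state=s3 head=0 tape=ac[_]ccc___   (s3,_)→(s0,_,+1)
state=s0 head=1 tape=ac_[c]cc___   (s0,c)→(s3,a,-1)
state=s3 head=0 tape=ac[_]acc___   (s3,_)→(s0,_,+1)
state=s0 head=1 tape=ac_[a]cc___   (s0,a)→(s3,c,+1)
state=s3 head=2 tape=ac_c[c]c___   (s3,c)→(s2,c,+1)
state=s2 head=3 tape=ac_cc[c]___   (s2,c)→(s1,_,+1)
state=s1 head=4 tape=ac_cc_[_]__   (s1,_)→(s4,b,-1)
state=s4 head=3 tape=ac_cc[_]b__   (s4,_)→(s3,a,+1)
state=s3 head=4 tape=ac_cca[b]__   (s3,b)→(s3,c,+1)
state=s3 head=5 tape=ac_ccac[_]_   (s3,_)→(s0,_,+1)
state=s0 head=6 tape=ac_ccac_[_]
Cell -1 holds c when M halts.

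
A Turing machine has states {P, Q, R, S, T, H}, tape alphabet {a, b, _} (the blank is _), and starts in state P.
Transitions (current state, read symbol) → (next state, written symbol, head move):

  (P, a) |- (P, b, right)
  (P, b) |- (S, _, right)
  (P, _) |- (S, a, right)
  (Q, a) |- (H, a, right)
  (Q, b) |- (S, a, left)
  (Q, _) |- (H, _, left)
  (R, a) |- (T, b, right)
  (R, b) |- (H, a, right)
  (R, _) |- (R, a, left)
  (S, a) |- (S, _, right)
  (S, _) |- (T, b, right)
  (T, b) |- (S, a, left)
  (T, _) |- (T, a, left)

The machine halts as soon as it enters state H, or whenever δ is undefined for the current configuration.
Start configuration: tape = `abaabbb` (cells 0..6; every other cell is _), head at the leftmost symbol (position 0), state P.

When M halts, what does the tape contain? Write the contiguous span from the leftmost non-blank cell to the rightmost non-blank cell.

b___bbb

P | [a]baabbb   read a → write b, move right, go to P
P | b[b]aabbb   read b → write _, move right, go to S
S | b_[a]abbb   read a → write _, move right, go to S
S | b__[a]bbb   read a → write _, move right, go to S
S | b___[b]bb
The non-blank tape span at halt is b___bbb.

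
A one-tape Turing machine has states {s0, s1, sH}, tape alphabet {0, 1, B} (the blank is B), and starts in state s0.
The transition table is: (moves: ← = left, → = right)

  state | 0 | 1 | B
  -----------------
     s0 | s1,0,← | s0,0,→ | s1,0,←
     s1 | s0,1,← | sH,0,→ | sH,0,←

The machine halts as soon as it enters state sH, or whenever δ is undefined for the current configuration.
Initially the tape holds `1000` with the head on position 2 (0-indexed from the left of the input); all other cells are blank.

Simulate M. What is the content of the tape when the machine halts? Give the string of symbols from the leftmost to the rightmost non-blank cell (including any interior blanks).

00100

state=s0 head=2 tape=BB10[0]0   (s0,0)→(s1,0,←)
state=s1 head=1 tape=BB1[0]00   (s1,0)→(s0,1,←)
state=s0 head=0 tape=BB[1]100   (s0,1)→(s0,0,→)
state=s0 head=1 tape=BB0[1]00   (s0,1)→(s0,0,→)
state=s0 head=2 tape=BB00[0]0   (s0,0)→(s1,0,←)
state=s1 head=1 tape=BB0[0]00   (s1,0)→(s0,1,←)
state=s0 head=0 tape=BB[0]100   (s0,0)→(s1,0,←)
state=s1 head=-1 tape=B[B]0100   (s1,B)→(sH,0,←)
state=sH head=-2 tape=[B]00100
The non-blank tape span at halt is 00100.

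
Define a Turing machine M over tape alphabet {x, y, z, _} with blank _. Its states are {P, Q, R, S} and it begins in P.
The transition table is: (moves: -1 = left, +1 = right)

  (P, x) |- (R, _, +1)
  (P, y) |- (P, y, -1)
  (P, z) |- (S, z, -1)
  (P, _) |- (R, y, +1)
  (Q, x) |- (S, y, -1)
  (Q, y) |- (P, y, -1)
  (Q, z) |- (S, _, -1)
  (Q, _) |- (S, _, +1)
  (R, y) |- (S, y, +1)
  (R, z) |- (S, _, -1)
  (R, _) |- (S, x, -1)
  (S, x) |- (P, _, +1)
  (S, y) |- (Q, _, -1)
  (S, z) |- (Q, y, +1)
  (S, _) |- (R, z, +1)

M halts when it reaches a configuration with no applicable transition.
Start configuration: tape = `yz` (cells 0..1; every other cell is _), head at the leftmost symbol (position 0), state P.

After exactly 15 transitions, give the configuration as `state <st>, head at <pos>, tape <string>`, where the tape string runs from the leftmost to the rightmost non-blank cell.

state=P head=0 tape=_[y]z_____   (P,y)→(P,y,-1)
state=P head=-1 tape=[_]yz_____   (P,_)→(R,y,+1)
state=R head=0 tape=y[y]z_____   (R,y)→(S,y,+1)
state=S head=1 tape=yy[z]_____   (S,z)→(Q,y,+1)
state=Q head=2 tape=yyy[_]____   (Q,_)→(S,_,+1)
state=S head=3 tape=yyy_[_]___   (S,_)→(R,z,+1)
state=R head=4 tape=yyy_z[_]__   (R,_)→(S,x,-1)
state=S head=3 tape=yyy_[z]x__   (S,z)→(Q,y,+1)
state=Q head=4 tape=yyy_y[x]__   (Q,x)→(S,y,-1)
state=S head=3 tape=yyy_[y]y__   (S,y)→(Q,_,-1)
state=Q head=2 tape=yyy[_]_y__   (Q,_)→(S,_,+1)
state=S head=3 tape=yyy_[_]y__   (S,_)→(R,z,+1)
state=R head=4 tape=yyy_z[y]__   (R,y)→(S,y,+1)
state=S head=5 tape=yyy_zy[_]_   (S,_)→(R,z,+1)
state=R head=6 tape=yyy_zyz[_]   (R,_)→(S,x,-1)
state=S head=5 tape=yyy_zy[z]x
After 15 steps: state S, head at 5, tape yyy_zyzx.

state S, head at 5, tape yyy_zyzx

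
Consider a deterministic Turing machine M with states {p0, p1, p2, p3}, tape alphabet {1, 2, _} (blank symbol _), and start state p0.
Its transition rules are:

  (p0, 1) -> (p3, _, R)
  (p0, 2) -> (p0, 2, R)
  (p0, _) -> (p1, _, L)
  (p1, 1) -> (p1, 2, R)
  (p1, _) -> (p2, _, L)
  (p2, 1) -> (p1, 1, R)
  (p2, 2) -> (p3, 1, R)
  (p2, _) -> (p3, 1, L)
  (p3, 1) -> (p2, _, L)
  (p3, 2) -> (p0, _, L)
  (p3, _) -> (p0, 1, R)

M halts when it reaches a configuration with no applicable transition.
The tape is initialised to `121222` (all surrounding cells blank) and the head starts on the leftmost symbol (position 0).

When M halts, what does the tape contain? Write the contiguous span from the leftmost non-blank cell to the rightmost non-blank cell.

p0 | ___[1]21222_   read 1 → write _, move R, go to p3
p3 | ____[2]1222_   read 2 → write _, move L, go to p0
p0 | ___[_]_1222_   read _ → write _, move L, go to p1
p1 | __[_]__1222_   read _ → write _, move L, go to p2
p2 | _[_]___1222_   read _ → write 1, move L, go to p3
p3 | [_]1___1222_   read _ → write 1, move R, go to p0
p0 | 1[1]___1222_   read 1 → write _, move R, go to p3
p3 | 1_[_]__1222_   read _ → write 1, move R, go to p0
p0 | 1_1[_]_1222_   read _ → write _, move L, go to p1
p1 | 1_[1]__1222_   read 1 → write 2, move R, go to p1
p1 | 1_2[_]_1222_   read _ → write _, move L, go to p2
p2 | 1_[2]__1222_   read 2 → write 1, move R, go to p3
p3 | 1_1[_]_1222_   read _ → write 1, move R, go to p0
p0 | 1_11[_]1222_   read _ → write _, move L, go to p1
p1 | 1_1[1]_1222_   read 1 → write 2, move R, go to p1
p1 | 1_12[_]1222_   read _ → write _, move L, go to p2
p2 | 1_1[2]_1222_   read 2 → write 1, move R, go to p3
p3 | 1_11[_]1222_   read _ → write 1, move R, go to p0
p0 | 1_111[1]222_   read 1 → write _, move R, go to p3
p3 | 1_111_[2]22_   read 2 → write _, move L, go to p0
p0 | 1_111[_]_22_   read _ → write _, move L, go to p1
p1 | 1_11[1]__22_   read 1 → write 2, move R, go to p1
p1 | 1_112[_]_22_   read _ → write _, move L, go to p2
p2 | 1_11[2]__22_   read 2 → write 1, move R, go to p3
p3 | 1_111[_]_22_   read _ → write 1, move R, go to p0
p0 | 1_1111[_]22_   read _ → write _, move L, go to p1
p1 | 1_111[1]_22_   read 1 → write 2, move R, go to p1
p1 | 1_1112[_]22_   read _ → write _, move L, go to p2
p2 | 1_111[2]_22_   read 2 → write 1, move R, go to p3
p3 | 1_1111[_]22_   read _ → write 1, move R, go to p0
p0 | 1_11111[2]2_   read 2 → write 2, move R, go to p0
p0 | 1_111112[2]_   read 2 → write 2, move R, go to p0
p0 | 1_1111122[_]   read _ → write _, move L, go to p1
p1 | 1_111112[2]_
The non-blank tape span at halt is 1_1111122.

1_1111122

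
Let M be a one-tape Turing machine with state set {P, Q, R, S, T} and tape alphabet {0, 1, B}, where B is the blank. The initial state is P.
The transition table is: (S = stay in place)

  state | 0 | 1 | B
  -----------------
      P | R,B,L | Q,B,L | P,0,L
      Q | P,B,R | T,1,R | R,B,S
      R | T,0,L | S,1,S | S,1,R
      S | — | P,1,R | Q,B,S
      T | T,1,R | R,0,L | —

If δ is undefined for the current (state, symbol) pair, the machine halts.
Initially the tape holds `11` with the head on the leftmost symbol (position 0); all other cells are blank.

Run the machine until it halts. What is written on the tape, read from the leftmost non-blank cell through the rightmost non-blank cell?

11B0

state=P head=0 tape=B[1]1B   (P,1)→(Q,B,L)
state=Q head=-1 tape=[B]B1B   (Q,B)→(R,B,S)
state=R head=-1 tape=[B]B1B   (R,B)→(S,1,R)
state=S head=0 tape=1[B]1B   (S,B)→(Q,B,S)
state=Q head=0 tape=1[B]1B   (Q,B)→(R,B,S)
state=R head=0 tape=1[B]1B   (R,B)→(S,1,R)
state=S head=1 tape=11[1]B   (S,1)→(P,1,R)
state=P head=2 tape=111[B]   (P,B)→(P,0,L)
state=P head=1 tape=11[1]0   (P,1)→(Q,B,L)
state=Q head=0 tape=1[1]B0   (Q,1)→(T,1,R)
state=T head=1 tape=11[B]0
The non-blank tape span at halt is 11B0.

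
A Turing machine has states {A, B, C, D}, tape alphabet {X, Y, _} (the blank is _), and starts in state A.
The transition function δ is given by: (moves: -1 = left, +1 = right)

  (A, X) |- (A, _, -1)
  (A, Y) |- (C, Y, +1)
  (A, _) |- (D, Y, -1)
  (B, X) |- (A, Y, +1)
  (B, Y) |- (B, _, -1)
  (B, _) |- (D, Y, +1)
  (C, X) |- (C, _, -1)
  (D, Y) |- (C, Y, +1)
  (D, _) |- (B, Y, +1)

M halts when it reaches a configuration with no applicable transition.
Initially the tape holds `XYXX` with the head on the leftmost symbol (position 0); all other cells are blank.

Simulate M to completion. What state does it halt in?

A | ____[X]YXX   read X → write _, move -1, go to A
A | ___[_]_YXX   read _ → write Y, move -1, go to D
D | __[_]Y_YXX   read _ → write Y, move +1, go to B
B | __Y[Y]_YXX   read Y → write _, move -1, go to B
B | __[Y]__YXX   read Y → write _, move -1, go to B
B | _[_]___YXX   read _ → write Y, move +1, go to D
D | _Y[_]__YXX   read _ → write Y, move +1, go to B
B | _YY[_]_YXX   read _ → write Y, move +1, go to D
D | _YYY[_]YXX   read _ → write Y, move +1, go to B
B | _YYYY[Y]XX   read Y → write _, move -1, go to B
B | _YYY[Y]_XX   read Y → write _, move -1, go to B
B | _YY[Y]__XX   read Y → write _, move -1, go to B
B | _Y[Y]___XX   read Y → write _, move -1, go to B
B | _[Y]____XX   read Y → write _, move -1, go to B
B | [_]_____XX   read _ → write Y, move +1, go to D
D | Y[_]____XX   read _ → write Y, move +1, go to B
B | YY[_]___XX   read _ → write Y, move +1, go to D
D | YYY[_]__XX   read _ → write Y, move +1, go to B
B | YYYY[_]_XX   read _ → write Y, move +1, go to D
D | YYYYY[_]XX   read _ → write Y, move +1, go to B
B | YYYYYY[X]X   read X → write Y, move +1, go to A
A | YYYYYYY[X]   read X → write _, move -1, go to A
A | YYYYYY[Y]_   read Y → write Y, move +1, go to C
C | YYYYYYY[_]
No transition is defined for (C, _); M halts in state C.

C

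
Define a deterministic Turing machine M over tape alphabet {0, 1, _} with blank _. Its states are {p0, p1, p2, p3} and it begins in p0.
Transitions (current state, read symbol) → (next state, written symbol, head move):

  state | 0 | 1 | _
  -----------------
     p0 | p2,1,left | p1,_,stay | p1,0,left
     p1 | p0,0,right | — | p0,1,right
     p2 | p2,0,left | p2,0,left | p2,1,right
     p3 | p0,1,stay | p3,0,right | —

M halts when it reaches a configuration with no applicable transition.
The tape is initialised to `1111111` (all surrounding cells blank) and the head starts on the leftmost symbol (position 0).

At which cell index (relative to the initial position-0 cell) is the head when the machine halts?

6

state=p0 head=0 tape=[1]111111_   (p0,1)→(p1,_,stay)
state=p1 head=0 tape=[_]111111_   (p1,_)→(p0,1,right)
state=p0 head=1 tape=1[1]11111_   (p0,1)→(p1,_,stay)
state=p1 head=1 tape=1[_]11111_   (p1,_)→(p0,1,right)
state=p0 head=2 tape=11[1]1111_   (p0,1)→(p1,_,stay)
state=p1 head=2 tape=11[_]1111_   (p1,_)→(p0,1,right)
state=p0 head=3 tape=111[1]111_   (p0,1)→(p1,_,stay)
state=p1 head=3 tape=111[_]111_   (p1,_)→(p0,1,right)
state=p0 head=4 tape=1111[1]11_   (p0,1)→(p1,_,stay)
state=p1 head=4 tape=1111[_]11_   (p1,_)→(p0,1,right)
state=p0 head=5 tape=11111[1]1_   (p0,1)→(p1,_,stay)
state=p1 head=5 tape=11111[_]1_   (p1,_)→(p0,1,right)
state=p0 head=6 tape=111111[1]_   (p0,1)→(p1,_,stay)
state=p1 head=6 tape=111111[_]_   (p1,_)→(p0,1,right)
state=p0 head=7 tape=1111111[_]   (p0,_)→(p1,0,left)
state=p1 head=6 tape=111111[1]0
At halt the head is at cell 6.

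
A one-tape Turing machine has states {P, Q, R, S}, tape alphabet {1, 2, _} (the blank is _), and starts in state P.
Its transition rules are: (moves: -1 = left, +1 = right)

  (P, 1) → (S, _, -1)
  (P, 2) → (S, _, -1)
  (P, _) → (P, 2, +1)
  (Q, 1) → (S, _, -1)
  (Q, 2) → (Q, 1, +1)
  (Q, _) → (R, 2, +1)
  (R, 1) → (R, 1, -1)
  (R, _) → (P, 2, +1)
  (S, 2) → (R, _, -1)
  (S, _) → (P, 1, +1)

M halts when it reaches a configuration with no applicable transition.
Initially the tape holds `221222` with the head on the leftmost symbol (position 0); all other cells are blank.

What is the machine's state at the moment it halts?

R

P | ___[2]21222   read 2 → write _, move -1, go to S
S | __[_]_21222   read _ → write 1, move +1, go to P
P | __1[_]21222   read _ → write 2, move +1, go to P
P | __12[2]1222   read 2 → write _, move -1, go to S
S | __1[2]_1222   read 2 → write _, move -1, go to R
R | __[1]__1222   read 1 → write 1, move -1, go to R
R | _[_]1__1222   read _ → write 2, move +1, go to P
P | _2[1]__1222   read 1 → write _, move -1, go to S
S | _[2]___1222   read 2 → write _, move -1, go to R
R | [_]____1222   read _ → write 2, move +1, go to P
P | 2[_]___1222   read _ → write 2, move +1, go to P
P | 22[_]__1222   read _ → write 2, move +1, go to P
P | 222[_]_1222   read _ → write 2, move +1, go to P
P | 2222[_]1222   read _ → write 2, move +1, go to P
P | 22222[1]222   read 1 → write _, move -1, go to S
S | 2222[2]_222   read 2 → write _, move -1, go to R
R | 222[2]__222
No transition is defined for (R, 2); M halts in state R.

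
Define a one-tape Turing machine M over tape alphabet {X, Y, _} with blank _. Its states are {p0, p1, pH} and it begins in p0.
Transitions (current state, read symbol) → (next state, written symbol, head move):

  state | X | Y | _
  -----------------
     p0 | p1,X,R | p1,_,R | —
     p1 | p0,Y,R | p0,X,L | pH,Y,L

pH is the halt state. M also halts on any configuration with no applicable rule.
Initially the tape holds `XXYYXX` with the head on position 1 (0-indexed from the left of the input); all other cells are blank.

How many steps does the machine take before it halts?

state=p0 head=1 tape=X[X]YYXX_   (p0,X)→(p1,X,R)
state=p1 head=2 tape=XX[Y]YXX_   (p1,Y)→(p0,X,L)
state=p0 head=1 tape=X[X]XYXX_   (p0,X)→(p1,X,R)
state=p1 head=2 tape=XX[X]YXX_   (p1,X)→(p0,Y,R)
state=p0 head=3 tape=XXY[Y]XX_   (p0,Y)→(p1,_,R)
state=p1 head=4 tape=XXY_[X]X_   (p1,X)→(p0,Y,R)
state=p0 head=5 tape=XXY_Y[X]_   (p0,X)→(p1,X,R)
state=p1 head=6 tape=XXY_YX[_]   (p1,_)→(pH,Y,L)
state=pH head=5 tape=XXY_Y[X]Y
M halts after 8 transitions.

8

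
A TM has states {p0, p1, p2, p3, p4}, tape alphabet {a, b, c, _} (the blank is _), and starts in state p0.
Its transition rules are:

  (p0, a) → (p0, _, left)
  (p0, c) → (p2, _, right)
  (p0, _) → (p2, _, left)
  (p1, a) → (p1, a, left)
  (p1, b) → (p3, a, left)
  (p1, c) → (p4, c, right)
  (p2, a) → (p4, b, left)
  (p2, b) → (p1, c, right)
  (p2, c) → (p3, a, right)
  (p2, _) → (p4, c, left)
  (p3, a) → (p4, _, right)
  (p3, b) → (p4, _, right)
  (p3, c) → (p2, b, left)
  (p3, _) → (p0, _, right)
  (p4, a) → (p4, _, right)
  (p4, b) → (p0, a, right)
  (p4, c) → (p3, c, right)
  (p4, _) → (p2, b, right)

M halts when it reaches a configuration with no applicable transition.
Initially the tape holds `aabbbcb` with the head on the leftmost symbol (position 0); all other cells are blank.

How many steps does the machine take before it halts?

p0 | ___[a]abbbcb   read a → write _, move left, go to p0
p0 | __[_]_abbbcb   read _ → write _, move left, go to p2
p2 | _[_]__abbbcb   read _ → write c, move left, go to p4
p4 | [_]c__abbbcb   read _ → write b, move right, go to p2
p2 | b[c]__abbbcb   read c → write a, move right, go to p3
p3 | ba[_]_abbbcb   read _ → write _, move right, go to p0
p0 | ba_[_]abbbcb   read _ → write _, move left, go to p2
p2 | ba[_]_abbbcb   read _ → write c, move left, go to p4
p4 | b[a]c_abbbcb   read a → write _, move right, go to p4
p4 | b_[c]_abbbcb   read c → write c, move right, go to p3
p3 | b_c[_]abbbcb   read _ → write _, move right, go to p0
p0 | b_c_[a]bbbcb   read a → write _, move left, go to p0
p0 | b_c[_]_bbbcb   read _ → write _, move left, go to p2
p2 | b_[c]__bbbcb   read c → write a, move right, go to p3
p3 | b_a[_]_bbbcb   read _ → write _, move right, go to p0
p0 | b_a_[_]bbbcb   read _ → write _, move left, go to p2
p2 | b_a[_]_bbbcb   read _ → write c, move left, go to p4
p4 | b_[a]c_bbbcb   read a → write _, move right, go to p4
p4 | b__[c]_bbbcb   read c → write c, move right, go to p3
p3 | b__c[_]bbbcb   read _ → write _, move right, go to p0
p0 | b__c_[b]bbcb
M halts after 20 transitions.

20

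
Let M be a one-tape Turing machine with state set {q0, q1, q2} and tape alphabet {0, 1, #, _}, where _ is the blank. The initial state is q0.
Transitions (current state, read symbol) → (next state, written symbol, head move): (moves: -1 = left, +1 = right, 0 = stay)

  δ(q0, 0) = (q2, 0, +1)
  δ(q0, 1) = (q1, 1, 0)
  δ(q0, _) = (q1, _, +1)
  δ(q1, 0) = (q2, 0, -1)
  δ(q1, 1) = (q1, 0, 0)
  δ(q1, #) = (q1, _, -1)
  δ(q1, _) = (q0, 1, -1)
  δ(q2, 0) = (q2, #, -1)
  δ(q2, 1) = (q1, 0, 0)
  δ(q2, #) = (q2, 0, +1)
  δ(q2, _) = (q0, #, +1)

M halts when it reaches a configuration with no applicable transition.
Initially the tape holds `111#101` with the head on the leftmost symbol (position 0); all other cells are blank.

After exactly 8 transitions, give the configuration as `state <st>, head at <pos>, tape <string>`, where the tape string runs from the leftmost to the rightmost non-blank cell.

q0 | _[1]11#101   read 1 → write 1, move 0, go to q1
q1 | _[1]11#101   read 1 → write 0, move 0, go to q1
q1 | _[0]11#101   read 0 → write 0, move -1, go to q2
q2 | [_]011#101   read _ → write #, move +1, go to q0
q0 | #[0]11#101   read 0 → write 0, move +1, go to q2
q2 | #0[1]1#101   read 1 → write 0, move 0, go to q1
q1 | #0[0]1#101   read 0 → write 0, move -1, go to q2
q2 | #[0]01#101   read 0 → write #, move -1, go to q2
q2 | [#]#01#101
After 8 steps: state q2, head at -1, tape ##01#101.

state q2, head at -1, tape ##01#101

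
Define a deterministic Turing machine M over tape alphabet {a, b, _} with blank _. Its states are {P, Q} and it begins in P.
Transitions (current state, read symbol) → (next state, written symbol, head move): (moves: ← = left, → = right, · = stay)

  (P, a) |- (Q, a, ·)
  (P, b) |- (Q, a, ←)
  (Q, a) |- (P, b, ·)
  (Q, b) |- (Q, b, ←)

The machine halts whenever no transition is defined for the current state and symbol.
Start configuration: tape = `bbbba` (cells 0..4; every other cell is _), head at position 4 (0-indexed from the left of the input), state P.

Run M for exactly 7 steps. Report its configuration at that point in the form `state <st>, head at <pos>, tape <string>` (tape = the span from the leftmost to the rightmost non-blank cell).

P | _bbbb[a]   read a → write a, move ·, go to Q
Q | _bbbb[a]   read a → write b, move ·, go to P
P | _bbbb[b]   read b → write a, move ←, go to Q
Q | _bbb[b]a   read b → write b, move ←, go to Q
Q | _bb[b]ba   read b → write b, move ←, go to Q
Q | _b[b]bba   read b → write b, move ←, go to Q
Q | _[b]bbba   read b → write b, move ←, go to Q
Q | [_]bbbba
After 7 steps: state Q, head at -1, tape bbbba.

state Q, head at -1, tape bbbba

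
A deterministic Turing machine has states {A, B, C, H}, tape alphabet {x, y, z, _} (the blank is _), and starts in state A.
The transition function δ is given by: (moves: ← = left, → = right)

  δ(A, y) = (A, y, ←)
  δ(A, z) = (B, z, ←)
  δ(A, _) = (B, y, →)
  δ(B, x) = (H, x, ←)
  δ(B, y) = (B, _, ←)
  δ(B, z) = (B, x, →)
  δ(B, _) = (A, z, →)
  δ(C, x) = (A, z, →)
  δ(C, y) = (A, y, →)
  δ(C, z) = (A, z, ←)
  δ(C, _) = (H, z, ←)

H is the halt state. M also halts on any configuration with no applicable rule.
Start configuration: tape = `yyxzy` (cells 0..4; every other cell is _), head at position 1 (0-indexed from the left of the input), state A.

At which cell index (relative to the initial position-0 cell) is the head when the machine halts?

-1

A | __y[y]xzy   read y → write y, move ←, go to A
A | __[y]yxzy   read y → write y, move ←, go to A
A | _[_]yyxzy   read _ → write y, move →, go to B
B | _y[y]yxzy   read y → write _, move ←, go to B
B | _[y]_yxzy   read y → write _, move ←, go to B
B | [_]__yxzy   read _ → write z, move →, go to A
A | z[_]_yxzy   read _ → write y, move →, go to B
B | zy[_]yxzy   read _ → write z, move →, go to A
A | zyz[y]xzy   read y → write y, move ←, go to A
A | zy[z]yxzy   read z → write z, move ←, go to B
B | z[y]zyxzy   read y → write _, move ←, go to B
B | [z]_zyxzy   read z → write x, move →, go to B
B | x[_]zyxzy   read _ → write z, move →, go to A
A | xz[z]yxzy   read z → write z, move ←, go to B
B | x[z]zyxzy   read z → write x, move →, go to B
B | xx[z]yxzy   read z → write x, move →, go to B
B | xxx[y]xzy   read y → write _, move ←, go to B
B | xx[x]_xzy   read x → write x, move ←, go to H
H | x[x]x_xzy
At halt the head is at cell -1.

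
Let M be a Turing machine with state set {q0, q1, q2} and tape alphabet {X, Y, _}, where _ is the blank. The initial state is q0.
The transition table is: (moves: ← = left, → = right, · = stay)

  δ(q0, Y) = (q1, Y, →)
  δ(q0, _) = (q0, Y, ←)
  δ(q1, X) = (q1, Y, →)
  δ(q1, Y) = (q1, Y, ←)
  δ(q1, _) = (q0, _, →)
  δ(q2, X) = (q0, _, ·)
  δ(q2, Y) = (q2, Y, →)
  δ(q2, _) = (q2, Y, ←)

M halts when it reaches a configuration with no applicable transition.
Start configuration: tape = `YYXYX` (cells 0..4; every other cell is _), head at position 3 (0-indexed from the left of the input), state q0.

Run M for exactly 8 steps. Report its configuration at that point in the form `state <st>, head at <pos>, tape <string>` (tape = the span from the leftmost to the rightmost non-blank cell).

state q1, head at 3, tape YYXYYYY

q0 | YYX[Y]X__   read Y → write Y, move →, go to q1
q1 | YYXY[X]__   read X → write Y, move →, go to q1
q1 | YYXYY[_]_   read _ → write _, move →, go to q0
q0 | YYXYY_[_]   read _ → write Y, move ←, go to q0
q0 | YYXYY[_]Y   read _ → write Y, move ←, go to q0
q0 | YYXY[Y]YY   read Y → write Y, move →, go to q1
q1 | YYXYY[Y]Y   read Y → write Y, move ←, go to q1
q1 | YYXY[Y]YY   read Y → write Y, move ←, go to q1
q1 | YYX[Y]YYY
After 8 steps: state q1, head at 3, tape YYXYYYY.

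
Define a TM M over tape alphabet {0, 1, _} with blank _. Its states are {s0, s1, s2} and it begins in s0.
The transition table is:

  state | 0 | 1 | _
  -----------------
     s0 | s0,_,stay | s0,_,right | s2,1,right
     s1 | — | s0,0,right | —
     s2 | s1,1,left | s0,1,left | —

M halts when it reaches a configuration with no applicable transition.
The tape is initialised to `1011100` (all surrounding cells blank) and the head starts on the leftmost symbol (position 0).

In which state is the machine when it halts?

s0 | [1]011100__   read 1 → write _, move right, go to s0
s0 | _[0]11100__   read 0 → write _, move stay, go to s0
s0 | _[_]11100__   read _ → write 1, move right, go to s2
s2 | _1[1]1100__   read 1 → write 1, move left, go to s0
s0 | _[1]11100__   read 1 → write _, move right, go to s0
s0 | __[1]1100__   read 1 → write _, move right, go to s0
s0 | ___[1]100__   read 1 → write _, move right, go to s0
s0 | ____[1]00__   read 1 → write _, move right, go to s0
s0 | _____[0]0__   read 0 → write _, move stay, go to s0
s0 | _____[_]0__   read _ → write 1, move right, go to s2
s2 | _____1[0]__   read 0 → write 1, move left, go to s1
s1 | _____[1]1__   read 1 → write 0, move right, go to s0
s0 | _____0[1]__   read 1 → write _, move right, go to s0
s0 | _____0_[_]_   read _ → write 1, move right, go to s2
s2 | _____0_1[_]
No transition is defined for (s2, _); M halts in state s2.

s2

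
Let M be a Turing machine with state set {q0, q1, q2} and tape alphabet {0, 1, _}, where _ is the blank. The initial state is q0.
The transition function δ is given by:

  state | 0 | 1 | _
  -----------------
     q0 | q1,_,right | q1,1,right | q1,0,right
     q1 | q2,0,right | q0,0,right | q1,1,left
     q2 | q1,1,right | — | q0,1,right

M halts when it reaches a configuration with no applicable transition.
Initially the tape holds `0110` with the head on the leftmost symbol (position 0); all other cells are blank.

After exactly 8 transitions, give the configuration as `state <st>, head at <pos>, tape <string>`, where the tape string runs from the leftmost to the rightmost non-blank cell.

state=q0 head=0 tape=[0]110___   (q0,0)→(q1,_,right)
state=q1 head=1 tape=_[1]10___   (q1,1)→(q0,0,right)
state=q0 head=2 tape=_0[1]0___   (q0,1)→(q1,1,right)
state=q1 head=3 tape=_01[0]___   (q1,0)→(q2,0,right)
state=q2 head=4 tape=_010[_]__   (q2,_)→(q0,1,right)
state=q0 head=5 tape=_0101[_]_   (q0,_)→(q1,0,right)
state=q1 head=6 tape=_01010[_]   (q1,_)→(q1,1,left)
state=q1 head=5 tape=_0101[0]1   (q1,0)→(q2,0,right)
state=q2 head=6 tape=_01010[1]
After 8 steps: state q2, head at 6, tape 010101.

state q2, head at 6, tape 010101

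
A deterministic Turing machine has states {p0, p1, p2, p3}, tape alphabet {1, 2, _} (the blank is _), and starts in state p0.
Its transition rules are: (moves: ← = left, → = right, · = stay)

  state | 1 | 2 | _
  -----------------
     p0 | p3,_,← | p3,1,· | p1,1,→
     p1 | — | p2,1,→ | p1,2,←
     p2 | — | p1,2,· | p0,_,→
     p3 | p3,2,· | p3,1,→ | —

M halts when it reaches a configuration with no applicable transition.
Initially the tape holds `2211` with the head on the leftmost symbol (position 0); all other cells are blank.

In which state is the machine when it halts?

p0 | [2]211_   read 2 → write 1, move ·, go to p3
p3 | [1]211_   read 1 → write 2, move ·, go to p3
p3 | [2]211_   read 2 → write 1, move →, go to p3
p3 | 1[2]11_   read 2 → write 1, move →, go to p3
p3 | 11[1]1_   read 1 → write 2, move ·, go to p3
p3 | 11[2]1_   read 2 → write 1, move →, go to p3
p3 | 111[1]_   read 1 → write 2, move ·, go to p3
p3 | 111[2]_   read 2 → write 1, move →, go to p3
p3 | 1111[_]
No transition is defined for (p3, _); M halts in state p3.

p3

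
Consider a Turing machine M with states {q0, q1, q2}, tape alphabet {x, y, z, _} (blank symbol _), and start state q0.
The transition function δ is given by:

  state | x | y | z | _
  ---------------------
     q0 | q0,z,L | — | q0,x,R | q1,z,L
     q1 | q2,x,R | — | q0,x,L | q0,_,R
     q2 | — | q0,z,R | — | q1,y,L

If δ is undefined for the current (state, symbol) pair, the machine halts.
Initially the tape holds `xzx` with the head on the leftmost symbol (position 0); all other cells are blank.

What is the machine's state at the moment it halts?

q2

q0 | ___[x]zx_   read x → write z, move L, go to q0
q0 | __[_]zzx_   read _ → write z, move L, go to q1
q1 | _[_]zzzx_   read _ → write _, move R, go to q0
q0 | __[z]zzx_   read z → write x, move R, go to q0
q0 | __x[z]zx_   read z → write x, move R, go to q0
q0 | __xx[z]x_   read z → write x, move R, go to q0
q0 | __xxx[x]_   read x → write z, move L, go to q0
q0 | __xx[x]z_   read x → write z, move L, go to q0
q0 | __x[x]zz_   read x → write z, move L, go to q0
q0 | __[x]zzz_   read x → write z, move L, go to q0
q0 | _[_]zzzz_   read _ → write z, move L, go to q1
q1 | [_]zzzzz_   read _ → write _, move R, go to q0
q0 | _[z]zzzz_   read z → write x, move R, go to q0
q0 | _x[z]zzz_   read z → write x, move R, go to q0
q0 | _xx[z]zz_   read z → write x, move R, go to q0
q0 | _xxx[z]z_   read z → write x, move R, go to q0
q0 | _xxxx[z]_   read z → write x, move R, go to q0
q0 | _xxxxx[_]   read _ → write z, move L, go to q1
q1 | _xxxx[x]z   read x → write x, move R, go to q2
q2 | _xxxxx[z]
No transition is defined for (q2, z); M halts in state q2.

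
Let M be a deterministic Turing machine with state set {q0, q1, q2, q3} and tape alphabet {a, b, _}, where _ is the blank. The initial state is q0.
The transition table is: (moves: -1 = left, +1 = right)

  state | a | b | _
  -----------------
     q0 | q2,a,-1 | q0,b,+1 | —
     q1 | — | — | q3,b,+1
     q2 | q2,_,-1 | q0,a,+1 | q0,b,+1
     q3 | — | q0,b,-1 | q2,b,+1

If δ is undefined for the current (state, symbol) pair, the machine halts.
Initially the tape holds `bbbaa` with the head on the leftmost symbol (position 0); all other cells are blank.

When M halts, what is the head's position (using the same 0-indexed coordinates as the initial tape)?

2

q0 | [b]bbaa   read b → write b, move +1, go to q0
q0 | b[b]baa   read b → write b, move +1, go to q0
q0 | bb[b]aa   read b → write b, move +1, go to q0
q0 | bbb[a]a   read a → write a, move -1, go to q2
q2 | bb[b]aa   read b → write a, move +1, go to q0
q0 | bba[a]a   read a → write a, move -1, go to q2
q2 | bb[a]aa   read a → write _, move -1, go to q2
q2 | b[b]_aa   read b → write a, move +1, go to q0
q0 | ba[_]aa
At halt the head is at cell 2.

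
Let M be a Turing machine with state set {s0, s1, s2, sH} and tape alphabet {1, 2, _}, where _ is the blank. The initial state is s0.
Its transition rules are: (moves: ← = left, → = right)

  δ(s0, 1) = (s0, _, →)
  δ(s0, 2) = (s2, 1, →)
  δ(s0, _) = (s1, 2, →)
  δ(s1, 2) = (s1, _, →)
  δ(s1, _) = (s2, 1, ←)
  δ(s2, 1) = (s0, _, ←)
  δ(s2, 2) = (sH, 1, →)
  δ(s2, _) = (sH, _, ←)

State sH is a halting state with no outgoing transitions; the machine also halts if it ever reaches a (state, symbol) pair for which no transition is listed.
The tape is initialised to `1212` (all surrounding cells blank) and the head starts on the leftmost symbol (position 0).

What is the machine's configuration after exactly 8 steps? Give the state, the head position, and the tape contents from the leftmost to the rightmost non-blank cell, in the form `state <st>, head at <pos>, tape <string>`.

state sH, head at 2, tape 2_1

state=s0 head=0 tape=[1]212_   (s0,1)→(s0,_,→)
state=s0 head=1 tape=_[2]12_   (s0,2)→(s2,1,→)
state=s2 head=2 tape=_1[1]2_   (s2,1)→(s0,_,←)
state=s0 head=1 tape=_[1]_2_   (s0,1)→(s0,_,→)
state=s0 head=2 tape=__[_]2_   (s0,_)→(s1,2,→)
state=s1 head=3 tape=__2[2]_   (s1,2)→(s1,_,→)
state=s1 head=4 tape=__2_[_]   (s1,_)→(s2,1,←)
state=s2 head=3 tape=__2[_]1   (s2,_)→(sH,_,←)
state=sH head=2 tape=__[2]_1
After 8 steps: state sH, head at 2, tape 2_1.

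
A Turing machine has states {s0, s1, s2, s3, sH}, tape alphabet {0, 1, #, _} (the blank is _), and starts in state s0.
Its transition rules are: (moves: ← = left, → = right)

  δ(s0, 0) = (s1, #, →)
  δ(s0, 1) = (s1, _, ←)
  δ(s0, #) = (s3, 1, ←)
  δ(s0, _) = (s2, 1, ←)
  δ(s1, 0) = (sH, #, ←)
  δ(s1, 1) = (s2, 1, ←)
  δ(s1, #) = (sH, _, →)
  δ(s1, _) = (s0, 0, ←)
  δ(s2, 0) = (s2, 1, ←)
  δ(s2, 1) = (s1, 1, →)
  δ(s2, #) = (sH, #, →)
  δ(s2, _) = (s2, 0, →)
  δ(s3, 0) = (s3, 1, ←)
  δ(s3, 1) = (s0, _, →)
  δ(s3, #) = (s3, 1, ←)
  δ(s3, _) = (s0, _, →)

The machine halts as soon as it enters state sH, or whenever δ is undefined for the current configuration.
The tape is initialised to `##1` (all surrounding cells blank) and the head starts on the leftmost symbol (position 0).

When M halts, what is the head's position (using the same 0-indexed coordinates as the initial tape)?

-2

state=s0 head=0 tape=___[#]#1   (s0,#)→(s3,1,←)
state=s3 head=-1 tape=__[_]1#1   (s3,_)→(s0,_,→)
state=s0 head=0 tape=___[1]#1   (s0,1)→(s1,_,←)
state=s1 head=-1 tape=__[_]_#1   (s1,_)→(s0,0,←)
state=s0 head=-2 tape=_[_]0_#1   (s0,_)→(s2,1,←)
state=s2 head=-3 tape=[_]10_#1   (s2,_)→(s2,0,→)
state=s2 head=-2 tape=0[1]0_#1   (s2,1)→(s1,1,→)
state=s1 head=-1 tape=01[0]_#1   (s1,0)→(sH,#,←)
state=sH head=-2 tape=0[1]#_#1
At halt the head is at cell -2.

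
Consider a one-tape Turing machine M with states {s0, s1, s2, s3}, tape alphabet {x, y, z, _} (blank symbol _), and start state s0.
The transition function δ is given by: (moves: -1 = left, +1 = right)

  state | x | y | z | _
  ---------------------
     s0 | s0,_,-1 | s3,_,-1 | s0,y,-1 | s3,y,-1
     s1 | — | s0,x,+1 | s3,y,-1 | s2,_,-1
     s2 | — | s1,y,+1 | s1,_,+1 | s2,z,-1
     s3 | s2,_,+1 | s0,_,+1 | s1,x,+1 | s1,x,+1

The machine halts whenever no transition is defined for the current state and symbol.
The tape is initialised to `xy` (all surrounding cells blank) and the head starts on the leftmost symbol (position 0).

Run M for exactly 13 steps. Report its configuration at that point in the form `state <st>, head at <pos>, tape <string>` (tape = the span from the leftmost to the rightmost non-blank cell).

state s1, head at 3, tape x_y_y

s0 | __[x]y__   read x → write _, move -1, go to s0
s0 | _[_]_y__   read _ → write y, move -1, go to s3
s3 | [_]y_y__   read _ → write x, move +1, go to s1
s1 | x[y]_y__   read y → write x, move +1, go to s0
s0 | xx[_]y__   read _ → write y, move -1, go to s3
s3 | x[x]yy__   read x → write _, move +1, go to s2
s2 | x_[y]y__   read y → write y, move +1, go to s1
s1 | x_y[y]__   read y → write x, move +1, go to s0
s0 | x_yx[_]_   read _ → write y, move -1, go to s3
s3 | x_y[x]y_   read x → write _, move +1, go to s2
s2 | x_y_[y]_   read y → write y, move +1, go to s1
s1 | x_y_y[_]   read _ → write _, move -1, go to s2
s2 | x_y_[y]_   read y → write y, move +1, go to s1
s1 | x_y_y[_]
After 13 steps: state s1, head at 3, tape x_y_y.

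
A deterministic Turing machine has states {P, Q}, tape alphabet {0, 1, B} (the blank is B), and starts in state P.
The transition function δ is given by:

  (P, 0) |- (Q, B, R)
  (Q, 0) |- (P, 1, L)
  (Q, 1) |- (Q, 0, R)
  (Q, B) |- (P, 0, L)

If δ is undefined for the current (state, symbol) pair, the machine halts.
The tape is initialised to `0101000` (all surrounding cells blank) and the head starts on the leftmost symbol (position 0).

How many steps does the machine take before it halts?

18

state=P head=0 tape=[0]101000B   (P,0)→(Q,B,R)
state=Q head=1 tape=B[1]01000B   (Q,1)→(Q,0,R)
state=Q head=2 tape=B0[0]1000B   (Q,0)→(P,1,L)
state=P head=1 tape=B[0]11000B   (P,0)→(Q,B,R)
state=Q head=2 tape=BB[1]1000B   (Q,1)→(Q,0,R)
state=Q head=3 tape=BB0[1]000B   (Q,1)→(Q,0,R)
state=Q head=4 tape=BB00[0]00B   (Q,0)→(P,1,L)
state=P head=3 tape=BB0[0]100B   (P,0)→(Q,B,R)
state=Q head=4 tape=BB0B[1]00B   (Q,1)→(Q,0,R)
state=Q head=5 tape=BB0B0[0]0B   (Q,0)→(P,1,L)
state=P head=4 tape=BB0B[0]10B   (P,0)→(Q,B,R)
state=Q head=5 tape=BB0BB[1]0B   (Q,1)→(Q,0,R)
state=Q head=6 tape=BB0BB0[0]B   (Q,0)→(P,1,L)
state=P head=5 tape=BB0BB[0]1B   (P,0)→(Q,B,R)
state=Q head=6 tape=BB0BBB[1]B   (Q,1)→(Q,0,R)
state=Q head=7 tape=BB0BBB0[B]   (Q,B)→(P,0,L)
state=P head=6 tape=BB0BBB[0]0   (P,0)→(Q,B,R)
state=Q head=7 tape=BB0BBBB[0]   (Q,0)→(P,1,L)
state=P head=6 tape=BB0BBB[B]1
M halts after 18 transitions.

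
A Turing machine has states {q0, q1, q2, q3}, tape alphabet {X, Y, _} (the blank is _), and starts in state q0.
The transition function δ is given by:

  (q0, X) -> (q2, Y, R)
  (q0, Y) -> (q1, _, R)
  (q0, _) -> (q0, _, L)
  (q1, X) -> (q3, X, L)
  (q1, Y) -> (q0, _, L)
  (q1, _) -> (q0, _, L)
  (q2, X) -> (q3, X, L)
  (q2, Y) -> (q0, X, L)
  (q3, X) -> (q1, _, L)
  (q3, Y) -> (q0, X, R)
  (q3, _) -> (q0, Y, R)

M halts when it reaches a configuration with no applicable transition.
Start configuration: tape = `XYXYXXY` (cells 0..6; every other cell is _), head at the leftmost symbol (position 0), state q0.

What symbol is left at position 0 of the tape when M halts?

state=q0 head=0 tape=[X]YXYXXY_   (q0,X)→(q2,Y,R)
state=q2 head=1 tape=Y[Y]XYXXY_   (q2,Y)→(q0,X,L)
state=q0 head=0 tape=[Y]XXYXXY_   (q0,Y)→(q1,_,R)
state=q1 head=1 tape=_[X]XYXXY_   (q1,X)→(q3,X,L)
state=q3 head=0 tape=[_]XXYXXY_   (q3,_)→(q0,Y,R)
state=q0 head=1 tape=Y[X]XYXXY_   (q0,X)→(q2,Y,R)
state=q2 head=2 tape=YY[X]YXXY_   (q2,X)→(q3,X,L)
state=q3 head=1 tape=Y[Y]XYXXY_   (q3,Y)→(q0,X,R)
state=q0 head=2 tape=YX[X]YXXY_   (q0,X)→(q2,Y,R)
state=q2 head=3 tape=YXY[Y]XXY_   (q2,Y)→(q0,X,L)
state=q0 head=2 tape=YX[Y]XXXY_   (q0,Y)→(q1,_,R)
state=q1 head=3 tape=YX_[X]XXY_   (q1,X)→(q3,X,L)
state=q3 head=2 tape=YX[_]XXXY_   (q3,_)→(q0,Y,R)
state=q0 head=3 tape=YXY[X]XXY_   (q0,X)→(q2,Y,R)
state=q2 head=4 tape=YXYY[X]XY_   (q2,X)→(q3,X,L)
state=q3 head=3 tape=YXY[Y]XXY_   (q3,Y)→(q0,X,R)
state=q0 head=4 tape=YXYX[X]XY_   (q0,X)→(q2,Y,R)
state=q2 head=5 tape=YXYXY[X]Y_   (q2,X)→(q3,X,L)
state=q3 head=4 tape=YXYX[Y]XY_   (q3,Y)→(q0,X,R)
state=q0 head=5 tape=YXYXX[X]Y_   (q0,X)→(q2,Y,R)
state=q2 head=6 tape=YXYXXY[Y]_   (q2,Y)→(q0,X,L)
state=q0 head=5 tape=YXYXX[Y]X_   (q0,Y)→(q1,_,R)
state=q1 head=6 tape=YXYXX_[X]_   (q1,X)→(q3,X,L)
state=q3 head=5 tape=YXYXX[_]X_   (q3,_)→(q0,Y,R)
state=q0 head=6 tape=YXYXXY[X]_   (q0,X)→(q2,Y,R)
state=q2 head=7 tape=YXYXXYY[_]
Cell 0 holds Y when M halts.

Y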